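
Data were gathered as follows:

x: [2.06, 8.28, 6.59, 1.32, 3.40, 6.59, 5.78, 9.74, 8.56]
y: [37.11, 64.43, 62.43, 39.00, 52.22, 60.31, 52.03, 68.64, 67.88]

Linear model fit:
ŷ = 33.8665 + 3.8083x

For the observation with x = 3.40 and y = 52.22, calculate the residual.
Residual = 5.4053

The residual is the difference between the actual value and the predicted value:

Residual = y - ŷ

Step 1: Calculate predicted value
ŷ = 33.8665 + 3.8083 × 3.40
ŷ = 46.8147

Step 2: Calculate residual
Residual = 52.22 - 46.8147
Residual = 5.4053

Sign check: y > ŷ, so the point is above the line and the fit underestimates here.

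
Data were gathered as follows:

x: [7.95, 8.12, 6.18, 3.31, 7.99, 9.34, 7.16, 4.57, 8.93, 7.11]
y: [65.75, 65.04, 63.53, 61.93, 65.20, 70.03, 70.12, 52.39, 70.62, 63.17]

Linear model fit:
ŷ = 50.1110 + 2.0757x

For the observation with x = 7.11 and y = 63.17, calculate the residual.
Residual = -1.6992

The residual is the difference between the actual value and the predicted value:

Residual = y - ŷ

Step 1: Calculate predicted value
ŷ = 50.1110 + 2.0757 × 7.11
ŷ = 64.8692

Step 2: Calculate residual
Residual = 63.17 - 64.8692
Residual = -1.6992

Sign check: y < ŷ, so the point is below the line and the fit overestimates here.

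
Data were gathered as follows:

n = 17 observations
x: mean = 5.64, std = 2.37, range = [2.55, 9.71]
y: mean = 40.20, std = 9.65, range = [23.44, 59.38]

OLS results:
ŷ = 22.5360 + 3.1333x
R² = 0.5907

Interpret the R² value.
R² = 0.5907 means 59.07% of the variation in y is explained by the linear relationship with x. This indicates a moderate fit.

The coefficient of determination R² is the fraction of the total variation in y that the fitted line accounts for.

Here R² = 0.5907:
- Explained: 59.07% of the variation in y
- Unexplained (residual): 100% − 59.07% = 40.93%
- Rule of thumb (below 0.3 weak; 0.3 to below 0.7 moderate; 0.7 and above strong) → moderate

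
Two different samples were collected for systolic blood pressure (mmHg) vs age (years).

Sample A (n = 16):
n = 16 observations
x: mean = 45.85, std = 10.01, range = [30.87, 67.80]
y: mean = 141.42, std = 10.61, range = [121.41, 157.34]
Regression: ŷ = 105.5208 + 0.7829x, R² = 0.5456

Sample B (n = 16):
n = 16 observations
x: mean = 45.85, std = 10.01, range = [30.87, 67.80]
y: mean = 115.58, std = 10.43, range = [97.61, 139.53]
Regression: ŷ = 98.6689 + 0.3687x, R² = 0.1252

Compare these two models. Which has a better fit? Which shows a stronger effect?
Model A has the better fit (R² = 0.5456 vs 0.1252). Model A shows the stronger effect (|β₁| = 0.7829 vs 0.3687).

Model Comparison:

Which explains more variance? (R²)
- Model A: R² = 0.5456 → 54.56% of variance in blood pressure explained
- Model B: R² = 0.1252 → 12.52% of variance in blood pressure explained
- 0.5456 > 0.1252 → Model A has the better fit

Which has the larger per-year effect? (|β₁|)
- Model A: β₁ = 0.7829 → predicted blood pressure rises 0.7829 mmHg per additional year of age
- Model B: β₁ = 0.3687 → predicted blood pressure rises 0.3687 mmHg per additional year of age
- |0.7829| > |0.3687| → Model A shows the stronger marginal effect

Notes:
- A better fit (higher R²) doesn't necessarily mean a more important relationship.
- The two samples could reflect different populations, time periods, or measurement quality.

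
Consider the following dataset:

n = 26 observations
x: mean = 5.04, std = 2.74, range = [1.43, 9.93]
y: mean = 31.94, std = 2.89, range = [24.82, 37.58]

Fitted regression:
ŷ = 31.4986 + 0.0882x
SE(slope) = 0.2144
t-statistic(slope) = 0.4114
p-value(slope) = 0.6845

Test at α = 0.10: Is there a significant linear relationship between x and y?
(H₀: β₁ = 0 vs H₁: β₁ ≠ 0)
Since p-value = 0.6845 ≥ α = 0.10, fail to reject H₀ — the slope is not significantly different from 0.

Hypothesis test for the slope coefficient:

H₀: β₁ = 0 (no linear relationship)
H₁: β₁ ≠ 0 (linear relationship exists)

Test statistic: t = β̂₁ / SE(β̂₁) = 0.0882 / 0.2144 = 0.4114

With df = 24, the two-sided p-value for |t| = 0.4114 is 0.6845.

Decision rule: reject H₀ if p-value < α.
p-value = 0.6845 ≥ α = 0.10 → fail to reject H₀.

At α = 0.10 the data do not provide convincing evidence of a nonzero slope.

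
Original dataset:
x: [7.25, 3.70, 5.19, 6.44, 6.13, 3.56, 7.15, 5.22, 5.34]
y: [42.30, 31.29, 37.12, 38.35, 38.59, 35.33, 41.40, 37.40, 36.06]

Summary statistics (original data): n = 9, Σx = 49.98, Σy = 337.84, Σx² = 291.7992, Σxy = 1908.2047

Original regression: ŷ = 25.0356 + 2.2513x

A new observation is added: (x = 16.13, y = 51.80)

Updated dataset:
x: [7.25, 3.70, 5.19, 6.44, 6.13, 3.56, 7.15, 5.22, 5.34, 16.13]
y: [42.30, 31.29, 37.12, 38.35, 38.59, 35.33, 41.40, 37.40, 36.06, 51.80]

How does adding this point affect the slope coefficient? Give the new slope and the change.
Adding the point moves β₁ from 2.2513 to 1.4604, i.e. it decreases by 0.7909 (-35.1%).

x = 16.13 lies well outside the original x-range [3.56, 7.25] (x̄ ≈ 5.55), so this observation has high leverage and can move the slope substantially.

Step 1: Update the sums with the new point (n goes from 9 to 10)
Σx  = 49.98 + 16.13 = 66.11
Σy  = 337.84 + 51.80 = 389.64
Σx² = 291.7992 + 16.13² = 291.7992 + 260.1769 = 551.9761
Σxy = 1908.2047 + 16.13×51.80 = 1908.2047 + 835.5340 = 2743.7387

Step 2: Recompute the slope with b₁ = (nΣxy − ΣxΣy) / (nΣx² − (Σx)²)
Numerator   = 10×2743.7387 − 66.11×389.64 = 27437.3870 − 25759.1004 = 1678.2866
Denominator = 10×551.9761 − 66.11² = 5519.7610 − 4370.5321 = 1149.2289
b₁(new) = 1678.2866 / 1149.2289 = 1.4604

(Same formula on the original sums: (9×1908.2047 − 49.98×337.84) / (9×291.7992 − 49.98²) = 288.5991 / 128.1924 = 2.2513, matching the given fit.)

Step 3: Change in slope
Δβ₁ = 1.4604 − 2.2513 = -0.7909
Relative change = -0.7909 / 2.2513 × 100% = -35.1%
→ the slope decreases when the point is added.

Because the point sits below the extension of the original line at a high-leverage x, it tilts the fit down.
In practice: refit with and without it and report both if conclusions differ; check such a point for data-entry or measurement error.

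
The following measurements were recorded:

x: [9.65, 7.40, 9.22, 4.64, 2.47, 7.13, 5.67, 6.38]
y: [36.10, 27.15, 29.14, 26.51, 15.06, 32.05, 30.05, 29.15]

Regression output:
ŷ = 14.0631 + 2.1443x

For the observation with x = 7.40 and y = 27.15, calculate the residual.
Residual = -2.7809

The residual is the difference between the actual value and the predicted value:

Residual = y - ŷ

Step 1: Calculate predicted value
ŷ = 14.0631 + 2.1443 × 7.40
ŷ = 29.9309

Step 2: Calculate residual
Residual = 27.15 - 29.9309
Residual = -2.7809

Sign check: y < ŷ, so the point is below the line and the fit overestimates here.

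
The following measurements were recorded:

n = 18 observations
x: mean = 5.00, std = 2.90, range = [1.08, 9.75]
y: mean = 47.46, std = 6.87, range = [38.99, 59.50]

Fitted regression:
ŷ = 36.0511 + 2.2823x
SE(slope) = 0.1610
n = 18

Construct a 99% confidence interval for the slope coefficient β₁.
The 99% CI for β₁ is (1.8121, 2.7525)

Confidence interval for the slope:

The 99% CI for β₁ is: β̂₁ ± t*(α/2, n-2) × SE(β̂₁)

Step 1: Find critical t-value
- Confidence level = 0.99
- Degrees of freedom = n - 2 = 18 - 2 = 16
- t*(α/2, 16) = 2.9208

Step 2: Calculate margin of error
Margin = 2.9208 × 0.1610 = 0.4702

Step 3: Construct interval
CI = 2.2823 ± 0.4702
CI = (1.8121, 2.7525)

Interpretation: intervals built this way capture the true β₁ in 99% of repeated samples; here the plausible range for the per-unit effect of x on y is 1.8121 to 2.7525.
Since 0 is outside the interval, a two-sided test at α = 0.01 would reject H₀: β₁ = 0.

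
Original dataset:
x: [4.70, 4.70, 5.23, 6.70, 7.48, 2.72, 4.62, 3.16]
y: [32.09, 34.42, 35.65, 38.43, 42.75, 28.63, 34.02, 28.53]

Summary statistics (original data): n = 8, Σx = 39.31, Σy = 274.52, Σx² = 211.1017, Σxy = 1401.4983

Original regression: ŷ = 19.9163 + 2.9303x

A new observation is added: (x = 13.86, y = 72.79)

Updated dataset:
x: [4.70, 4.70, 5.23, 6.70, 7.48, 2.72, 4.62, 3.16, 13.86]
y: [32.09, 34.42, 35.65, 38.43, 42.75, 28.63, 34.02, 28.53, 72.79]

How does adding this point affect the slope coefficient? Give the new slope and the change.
The slope changes from 2.9303 to 4.0247 (change of +1.0944, or +37.3%).

x = 13.86 lies well outside the original x-range [2.72, 7.48] (x̄ ≈ 4.91), so this observation has high leverage and can move the slope substantially.

Step 1: Update the sums with the new point (n goes from 8 to 9)
Σx  = 39.31 + 13.86 = 53.17
Σy  = 274.52 + 72.79 = 347.31
Σx² = 211.1017 + 13.86² = 211.1017 + 192.0996 = 403.2013
Σxy = 1401.4983 + 13.86×72.79 = 1401.4983 + 1008.8694 = 2410.3677

Step 2: Recompute the slope with b₁ = (nΣxy − ΣxΣy) / (nΣx² − (Σx)²)
Numerator   = 9×2410.3677 − 53.17×347.31 = 21693.3093 − 18466.4727 = 3226.8366
Denominator = 9×403.2013 − 53.17² = 3628.8117 − 2827.0489 = 801.7628
b₁(new) = 3226.8366 / 801.7628 = 4.0247

(Same formula on the original sums: (8×1401.4983 − 39.31×274.52) / (8×211.1017 − 39.31²) = 420.6052 / 143.5375 = 2.9303, matching the given fit.)

Step 3: Change in slope
Δβ₁ = 4.0247 − 2.9303 = +1.0944
Relative change = +1.0944 / 2.9303 × 100% = +37.3%
→ the slope increases when the point is added.

A high-leverage point only changes the slope if it is off the original line; here y = 72.79 is above the original trend, so the slope increases.
In practice: investigate whether it comes from the same population as the rest of the sample.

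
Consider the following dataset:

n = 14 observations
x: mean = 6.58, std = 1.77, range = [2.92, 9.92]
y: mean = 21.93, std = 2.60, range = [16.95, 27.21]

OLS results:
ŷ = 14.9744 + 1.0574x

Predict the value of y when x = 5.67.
ŷ = 20.9699

To predict y for x = 5.67, substitute into the regression equation:

ŷ = 14.9744 + 1.0574 × 5.67
ŷ = 14.9744 + 5.9955
ŷ = 20.9699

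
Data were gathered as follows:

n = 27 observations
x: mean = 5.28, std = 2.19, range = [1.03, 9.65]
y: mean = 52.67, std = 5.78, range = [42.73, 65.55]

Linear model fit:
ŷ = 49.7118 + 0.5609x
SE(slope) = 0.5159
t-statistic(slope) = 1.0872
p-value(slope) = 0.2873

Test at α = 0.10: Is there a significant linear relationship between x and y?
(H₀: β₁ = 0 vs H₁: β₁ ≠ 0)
Fail to reject H₀: p-value = 0.2873 ≥ α = 0.10. The linear relationship is not significant at the 10% level.

Hypothesis test for the slope coefficient:

H₀: β₁ = 0 (no linear relationship)
H₁: β₁ ≠ 0 (linear relationship exists)

Test statistic: t = β̂₁ / SE(β̂₁) = 0.5609 / 0.5159 = 1.0872

The p-value (0.2873) is the probability, under H₀, of a t-statistic at least as extreme as |t| = 1.0872 (two-sided, df = n − 2 = 25).

Decision rule: reject H₀ if p-value < α.
p-value = 0.2873 ≥ α = 0.10 → fail to reject H₀.

There is not sufficient evidence at the 10% significance level to conclude that a linear relationship exists between x and y.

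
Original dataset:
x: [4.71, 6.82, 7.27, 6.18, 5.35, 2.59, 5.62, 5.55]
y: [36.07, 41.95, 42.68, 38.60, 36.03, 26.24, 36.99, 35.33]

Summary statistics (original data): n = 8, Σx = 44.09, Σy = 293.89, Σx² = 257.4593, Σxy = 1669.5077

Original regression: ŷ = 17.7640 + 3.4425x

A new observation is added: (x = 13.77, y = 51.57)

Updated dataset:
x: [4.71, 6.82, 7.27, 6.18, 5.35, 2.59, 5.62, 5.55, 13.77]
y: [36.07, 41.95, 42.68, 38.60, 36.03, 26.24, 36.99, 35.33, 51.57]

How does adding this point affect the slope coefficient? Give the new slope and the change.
Adding the point moves β₁ from 3.4425 to 2.1133, i.e. it decreases by 1.3292 (-38.6%).

x = 13.77 lies well outside the original x-range [2.59, 7.27] (x̄ ≈ 5.51), so this observation has high leverage and can move the slope substantially.

Step 1: Update the sums with the new point (n goes from 8 to 9)
Σx  = 44.09 + 13.77 = 57.86
Σy  = 293.89 + 51.57 = 345.46
Σx² = 257.4593 + 13.77² = 257.4593 + 189.6129 = 447.0722
Σxy = 1669.5077 + 13.77×51.57 = 1669.5077 + 710.1189 = 2379.6266

Step 2: Recompute the slope with b₁ = (nΣxy − ΣxΣy) / (nΣx² − (Σx)²)
Numerator   = 9×2379.6266 − 57.86×345.46 = 21416.6394 − 19988.3156 = 1428.3238
Denominator = 9×447.0722 − 57.86² = 4023.6498 − 3347.7796 = 675.8702
b₁(new) = 1428.3238 / 675.8702 = 2.1133

(Same formula on the original sums: (8×1669.5077 − 44.09×293.89) / (8×257.4593 − 44.09²) = 398.4515 / 115.7463 = 3.4425, matching the given fit.)

Step 3: Change in slope
Δβ₁ = 2.1133 − 3.4425 = -1.3292
Relative change = -1.3292 / 3.4425 × 100% = -38.6%
→ the slope decreases when the point is added.

A high-leverage point only changes the slope if it is off the original line; here y = 51.57 is below the original trend, so the slope decreases.
In practice: examine leverage (hᵢ) and Cook's distance rather than deleting it automatically; refit with and without it and report both if conclusions differ.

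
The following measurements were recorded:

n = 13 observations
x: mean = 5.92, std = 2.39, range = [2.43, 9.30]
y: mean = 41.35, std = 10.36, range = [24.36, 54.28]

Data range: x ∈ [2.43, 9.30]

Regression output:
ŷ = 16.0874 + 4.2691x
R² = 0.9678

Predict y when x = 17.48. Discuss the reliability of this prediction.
ŷ = 90.7113, but this is extrapolation (above the data range [2.43, 9.30]) and may be unreliable.

Prediction calculation:
ŷ = 16.0874 + 4.2691 × 17.48
ŷ = 90.7113

Reliability:
- Data range: x ∈ [2.43, 9.30]
- Prediction point: x = 17.48 is 8.18 units above the observed range → this is EXTRAPOLATION, not interpolation

Why that matters here:
- R² describes fit only over the sampled x values; it says nothing about behaviour beyond them
- There are no observations near this x to validate the fitted line there
- Real relationships often flatten, saturate, or turn nonlinear at extremes

The R² = 0.9678 only validates the fit within [2.43, 9.30]; treat ŷ = 90.7113 with caution.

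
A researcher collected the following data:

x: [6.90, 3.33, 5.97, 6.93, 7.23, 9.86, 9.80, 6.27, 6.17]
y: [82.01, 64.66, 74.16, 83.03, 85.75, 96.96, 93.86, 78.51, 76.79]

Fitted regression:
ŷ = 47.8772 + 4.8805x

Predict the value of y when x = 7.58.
ŷ = 84.8714

Plug x = 7.58 into the fitted line:

ŷ = 47.8772 + 4.8805 × 7.58
ŷ = 47.8772 + 36.9942
ŷ = 84.8714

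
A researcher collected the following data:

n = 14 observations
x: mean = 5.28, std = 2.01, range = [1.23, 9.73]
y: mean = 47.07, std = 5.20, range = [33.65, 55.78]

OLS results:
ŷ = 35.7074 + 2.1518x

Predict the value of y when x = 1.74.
ŷ = 39.4515

x = 1.74 lies inside the observed range [1.23, 9.73], so the fitted equation applies directly:

ŷ = 35.7074 + 2.1518 × 1.74
ŷ = 35.7074 + 3.7441
ŷ = 39.4515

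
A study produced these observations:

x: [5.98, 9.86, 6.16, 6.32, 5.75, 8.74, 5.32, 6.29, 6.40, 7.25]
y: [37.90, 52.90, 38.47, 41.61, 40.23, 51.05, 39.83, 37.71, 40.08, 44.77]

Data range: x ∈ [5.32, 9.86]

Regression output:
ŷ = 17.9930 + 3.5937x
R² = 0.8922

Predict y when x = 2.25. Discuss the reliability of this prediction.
ŷ = 26.0788 (extrapolation — x = 2.25 lies outside [5.32, 9.86], so reliability is low).

Prediction calculation:
ŷ = 17.9930 + 3.5937 × 2.25
ŷ = 26.0788

Reliability:
- Data range: x ∈ [5.32, 9.86]
- Prediction point: x = 2.25 is 3.07 units below the observed range → this is EXTRAPOLATION, not interpolation

Why that matters here:
- The standard error of prediction grows with (x − x̄)², and x = 2.25 is far from x̄ = 6.81
- The linear relationship may not hold outside the observed range

A defensible statement: 'if the linear trend continued to x = 2.25, y would be about 26.0788' — the premise is untested.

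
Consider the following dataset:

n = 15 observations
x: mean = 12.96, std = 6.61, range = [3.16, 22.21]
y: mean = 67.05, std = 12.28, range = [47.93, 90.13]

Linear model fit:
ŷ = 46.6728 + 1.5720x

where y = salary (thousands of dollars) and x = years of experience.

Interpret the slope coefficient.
For each additional year of experience, predicted salary increases by approximately 1.5720 thousand dollars.

β₁ = 1.5720 is the change in predicted salary (thousand dollars) per additional year of experience.

Interpretation:
- Experience up by 1 year → predicted salary increases by 1.5720 thousand dollars
- This is a linear approximation: the same per-unit change is assumed across the whole observed x range
- The sign (+) gives the direction; the magnitude 1.5720 gives the size of the effect per year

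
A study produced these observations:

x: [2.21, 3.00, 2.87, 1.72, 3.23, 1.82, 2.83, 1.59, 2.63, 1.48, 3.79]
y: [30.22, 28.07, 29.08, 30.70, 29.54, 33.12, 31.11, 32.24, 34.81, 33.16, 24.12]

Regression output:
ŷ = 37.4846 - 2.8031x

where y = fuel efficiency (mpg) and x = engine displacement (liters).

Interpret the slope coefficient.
An increase of one liter in engine displacement is associated with a 2.8031 mpg decrease in predicted fuel efficiency.

The slope coefficient β₁ = -2.8031 represents the marginal effect of engine displacement on fuel efficiency.

Interpretation:
- Engine displacement up by 1 liter → predicted fuel efficiency decreases by 2.8031 mpg
- This is a linear approximation: the same per-unit change is assumed across the whole observed x range
- The sign (−) gives the direction; the magnitude 2.8031 gives the size of the effect per liter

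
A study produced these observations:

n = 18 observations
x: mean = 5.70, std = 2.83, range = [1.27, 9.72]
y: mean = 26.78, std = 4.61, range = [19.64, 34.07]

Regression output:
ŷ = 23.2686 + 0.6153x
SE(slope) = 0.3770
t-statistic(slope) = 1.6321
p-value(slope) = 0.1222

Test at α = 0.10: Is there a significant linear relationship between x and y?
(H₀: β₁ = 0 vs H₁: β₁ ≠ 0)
Fail to reject H₀: p-value = 0.1222 ≥ α = 0.10. The linear relationship is not significant at the 10% level.

Hypothesis test for the slope coefficient:

H₀: β₁ = 0 (no linear relationship)
H₁: β₁ ≠ 0 (linear relationship exists)

Test statistic: t = β̂₁ / SE(β̂₁) = 0.6153 / 0.3770 = 1.6321

p = 0.1222: how often a slope estimate this far from 0 (in SE units) would arise by chance if β₁ were truly 0.

Decision rule: reject H₀ if p-value < α.
p-value = 0.1222 ≥ α = 0.10 → fail to reject H₀.

There is not sufficient evidence at the 10% significance level to conclude that a linear relationship exists between x and y.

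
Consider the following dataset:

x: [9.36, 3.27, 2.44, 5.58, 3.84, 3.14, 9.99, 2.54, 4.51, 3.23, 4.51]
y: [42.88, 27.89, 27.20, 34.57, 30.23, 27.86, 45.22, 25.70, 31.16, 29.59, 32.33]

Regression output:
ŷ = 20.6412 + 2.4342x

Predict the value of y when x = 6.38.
ŷ = 36.1714

x = 6.38 lies inside the observed range [2.44, 9.99], so the fitted equation applies directly:

ŷ = 20.6412 + 2.4342 × 6.38
ŷ = 20.6412 + 15.5302
ŷ = 36.1714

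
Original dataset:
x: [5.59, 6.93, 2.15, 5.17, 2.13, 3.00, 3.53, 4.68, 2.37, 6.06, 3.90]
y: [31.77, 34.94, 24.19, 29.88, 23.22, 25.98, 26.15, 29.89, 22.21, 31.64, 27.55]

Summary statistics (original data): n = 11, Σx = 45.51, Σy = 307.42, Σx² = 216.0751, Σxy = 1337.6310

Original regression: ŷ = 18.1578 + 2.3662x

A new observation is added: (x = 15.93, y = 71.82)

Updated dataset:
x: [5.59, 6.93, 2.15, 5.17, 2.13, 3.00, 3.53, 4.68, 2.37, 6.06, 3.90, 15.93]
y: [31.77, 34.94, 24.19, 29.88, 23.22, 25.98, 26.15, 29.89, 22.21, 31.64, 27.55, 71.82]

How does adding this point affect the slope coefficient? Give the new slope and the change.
The slope changes from 2.3662 to 3.4780 (change of +1.1118, or +47.0%).

The new point has HIGH LEVERAGE: x = 15.93 is far from the original mean x̄ = 45.51/11 ≈ 4.14 (original range [2.13, 6.93]).

Step 1: Update the sums with the new point (n goes from 11 to 12)
Σx  = 45.51 + 15.93 = 61.44
Σy  = 307.42 + 71.82 = 379.24
Σx² = 216.0751 + 15.93² = 216.0751 + 253.7649 = 469.8400
Σxy = 1337.6310 + 15.93×71.82 = 1337.6310 + 1144.0926 = 2481.7236

Step 2: Recompute the slope with b₁ = (nΣxy − ΣxΣy) / (nΣx² − (Σx)²)
Numerator   = 12×2481.7236 − 61.44×379.24 = 29780.6832 − 23300.5056 = 6480.1776
Denominator = 12×469.8400 − 61.44² = 5638.0800 − 3774.8736 = 1863.2064
b₁(new) = 6480.1776 / 1863.2064 = 3.4780

(Same formula on the original sums: (11×1337.6310 − 45.51×307.42) / (11×216.0751 − 45.51²) = 723.2568 / 305.6660 = 2.3662, matching the given fit.)

Step 3: Change in slope
Δβ₁ = 3.4780 − 2.3662 = +1.1118
Relative change = +1.1118 / 2.3662 × 100% = +47.0%
→ the slope increases when the point is added.

Because the point sits above the extension of the original line at a high-leverage x, it tilts the fit up.
In practice: check such a point for data-entry or measurement error.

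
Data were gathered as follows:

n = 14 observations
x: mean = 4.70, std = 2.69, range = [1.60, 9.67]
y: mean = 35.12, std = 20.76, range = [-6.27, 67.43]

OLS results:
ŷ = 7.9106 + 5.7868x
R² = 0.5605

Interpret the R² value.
R² = 0.5605 means 56.05% of the variation in y is explained by the linear relationship with x. This indicates a moderate fit.

R² = 1 − SS_res/SS_tot compares the residual scatter to the total scatter of y about its mean.

Here R² = 0.5605:
- Explained: 56.05% of the variation in y
- Unexplained (residual): 100% − 56.05% = 43.95%
- Rule of thumb (below 0.3 weak; 0.3 to below 0.7 moderate; 0.7 and above strong) → moderate

Note: R² says nothing about causation, and a high R² does not by itself mean the linear form is appropriate — check the residuals.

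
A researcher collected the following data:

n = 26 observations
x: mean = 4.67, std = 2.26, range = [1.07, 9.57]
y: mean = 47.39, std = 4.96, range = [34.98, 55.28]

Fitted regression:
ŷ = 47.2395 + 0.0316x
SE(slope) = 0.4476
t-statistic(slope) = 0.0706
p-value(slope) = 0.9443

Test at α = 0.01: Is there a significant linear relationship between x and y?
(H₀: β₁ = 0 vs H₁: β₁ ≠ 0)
Since p-value = 0.9443 ≥ α = 0.01, fail to reject H₀ — the slope is not significantly different from 0.

Hypothesis test for the slope coefficient:

H₀: β₁ = 0 (no linear relationship)
H₁: β₁ ≠ 0 (linear relationship exists)

Test statistic: t = β̂₁ / SE(β̂₁) = 0.0316 / 0.4476 = 0.0706

The p-value (0.9443) is the probability, under H₀, of a t-statistic at least as extreme as |t| = 0.0706 (two-sided, df = n − 2 = 24).

Decision rule: reject H₀ if p-value < α.
p-value = 0.9443 ≥ α = 0.01 → fail to reject H₀.

Conclusion: the linear association between x and y is not significant at the 1% level.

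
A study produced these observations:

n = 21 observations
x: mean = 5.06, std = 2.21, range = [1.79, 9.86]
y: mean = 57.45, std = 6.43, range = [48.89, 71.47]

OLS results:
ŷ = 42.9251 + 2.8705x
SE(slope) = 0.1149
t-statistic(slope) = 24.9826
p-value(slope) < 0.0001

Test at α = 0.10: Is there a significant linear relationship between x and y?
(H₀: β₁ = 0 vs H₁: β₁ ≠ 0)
p-value < 0.0001 < α = 0.10, so we reject H₀. The relationship is significant.

Hypothesis test for the slope coefficient:

H₀: β₁ = 0 (no linear relationship)
H₁: β₁ ≠ 0 (linear relationship exists)

Test statistic: t = β̂₁ / SE(β̂₁) = 2.8705 / 0.1149 = 24.9826

With df = 19, the two-sided p-value for |t| = 24.9826 is <0.0001.

Decision rule: reject H₀ if p-value < α.
p-value < 0.0001 < α = 0.10 → reject H₀.

There is sufficient evidence at the 10% significance level to conclude that a linear relationship exists between x and y.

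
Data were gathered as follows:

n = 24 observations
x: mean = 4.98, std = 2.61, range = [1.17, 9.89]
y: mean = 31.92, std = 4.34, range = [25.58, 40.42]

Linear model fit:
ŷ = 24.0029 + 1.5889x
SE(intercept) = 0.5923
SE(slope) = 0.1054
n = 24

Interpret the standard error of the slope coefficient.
SE(β̂₁) = 0.1054 is the estimated standard deviation of the slope estimate across repeated samples; relative to β̂₁ = 1.5889 that is 6.6%, a precise estimate.

SE(β̂₁) = 0.1054 says: if we drew many samples of n = 24 from the same population and refit each time, the fitted slopes would scatter with a standard deviation of roughly 0.1054 around the true β₁.

Relative precision:
- SE / |β̂₁| = 0.1054 / 1.5889 = 6.6%
- Rule of thumb (under 20%: precise; 20% to under 50%: moderately precise; 50% or more: imprecise) → precise

Link to the t-test: t = β̂₁ / SE(β̂₁) = 1.5889 / 0.1054 = 15.0750, the statistic for H₀: β₁ = 0.

What drives SE(β̂₁): more residual scatter → larger SE; larger n (here n = 24) → smaller SE; wider spread of x values → smaller SE.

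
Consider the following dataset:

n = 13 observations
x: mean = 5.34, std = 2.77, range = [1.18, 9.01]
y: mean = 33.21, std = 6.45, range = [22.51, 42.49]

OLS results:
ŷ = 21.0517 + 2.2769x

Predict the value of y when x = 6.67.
ŷ = 36.2386

To predict y for x = 6.67, substitute into the regression equation:

ŷ = 21.0517 + 2.2769 × 6.67
ŷ = 21.0517 + 15.1869
ŷ = 36.2386

This is a point prediction; actual observations scatter around it by roughly the residual standard deviation.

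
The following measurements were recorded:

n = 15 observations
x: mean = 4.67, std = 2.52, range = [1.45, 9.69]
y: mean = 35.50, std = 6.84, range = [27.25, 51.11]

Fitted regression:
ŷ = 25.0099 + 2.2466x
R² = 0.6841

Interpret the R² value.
About 68.41% of the variability in y is accounted for by the regression on x (R² = 0.6841) — a moderate linear fit.

R² = 1 − SS_res/SS_tot compares the residual scatter to the total scatter of y about its mean.

Here R² = 0.6841:
- Explained: 68.41% of the variation in y
- Unexplained (residual): 100% − 68.41% = 31.59%
- Rule of thumb (below 0.3 weak; 0.3 to below 0.7 moderate; 0.7 and above strong) → moderate

Note: R² never decreases when predictors are added, so it should not be used alone to compare models of different size.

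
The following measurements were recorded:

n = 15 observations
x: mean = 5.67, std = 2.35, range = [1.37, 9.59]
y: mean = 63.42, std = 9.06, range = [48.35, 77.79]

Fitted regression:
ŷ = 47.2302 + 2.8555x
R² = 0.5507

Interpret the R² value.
R² = 0.5507 means 55.07% of the variation in y is explained by the linear relationship with x. This indicates a moderate fit.

The coefficient of determination R² is the fraction of the total variation in y that the fitted line accounts for.

Here R² = 0.5507:
- Explained: 55.07% of the variation in y
- Unexplained (residual): 100% − 55.07% = 44.93%
- Rule of thumb (below 0.3 weak; 0.3 to below 0.7 moderate; 0.7 and above strong) → moderate

Note: R² never decreases when predictors are added, so it should not be used alone to compare models of different size.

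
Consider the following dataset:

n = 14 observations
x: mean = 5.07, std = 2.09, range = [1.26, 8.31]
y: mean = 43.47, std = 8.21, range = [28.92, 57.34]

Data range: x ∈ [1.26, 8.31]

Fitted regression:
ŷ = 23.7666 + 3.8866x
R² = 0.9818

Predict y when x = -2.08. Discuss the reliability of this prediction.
ŷ = 15.6825, but this is extrapolation (below the data range [1.26, 8.31]) and may be unreliable.

Prediction calculation:
ŷ = 23.7666 + 3.8866 × (-2.08)
ŷ = 15.6825

Reliability:
- Data range: x ∈ [1.26, 8.31]
- Prediction point: x = -2.08 is 3.34 units below the observed range → this is EXTRAPOLATION, not interpolation

Why that matters here:
- Real relationships often flatten, saturate, or turn nonlinear at extremes
- R² describes fit only over the sampled x values; it says nothing about behaviour beyond them

A defensible statement: 'if the linear trend continued to x = -2.08, y would be about 15.6825' — the premise is untested.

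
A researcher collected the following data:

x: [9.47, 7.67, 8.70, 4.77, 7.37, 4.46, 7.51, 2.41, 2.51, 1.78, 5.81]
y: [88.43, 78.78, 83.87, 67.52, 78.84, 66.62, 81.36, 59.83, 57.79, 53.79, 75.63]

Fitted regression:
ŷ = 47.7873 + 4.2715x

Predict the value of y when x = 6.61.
ŷ = 76.0219

x = 6.61 lies inside the observed range [1.78, 9.47], so the fitted equation applies directly:

ŷ = 47.7873 + 4.2715 × 6.61
ŷ = 47.7873 + 28.2346
ŷ = 76.0219

This is the fitted mean response at that x — an individual observation would come with a wider prediction interval.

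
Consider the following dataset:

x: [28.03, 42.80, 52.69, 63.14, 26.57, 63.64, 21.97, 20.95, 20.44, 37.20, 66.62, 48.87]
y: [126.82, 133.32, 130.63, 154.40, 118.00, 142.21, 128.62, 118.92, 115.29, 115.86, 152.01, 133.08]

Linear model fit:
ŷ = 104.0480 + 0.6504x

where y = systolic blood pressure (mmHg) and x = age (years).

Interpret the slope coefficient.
On average, blood pressure is about 0.6504 mmHg higher for every extra year of age.

The slope coefficient β₁ = 0.6504 represents the marginal effect of age on blood pressure.

Interpretation:
- Age up by 1 year → predicted blood pressure increases by 0.6504 mmHg
- The effect is assumed constant over the observed range of x (linearity)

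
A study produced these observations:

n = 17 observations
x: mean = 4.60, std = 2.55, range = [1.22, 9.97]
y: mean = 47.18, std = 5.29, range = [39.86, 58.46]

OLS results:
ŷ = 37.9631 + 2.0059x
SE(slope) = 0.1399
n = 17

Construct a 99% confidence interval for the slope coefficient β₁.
The 99% CI for β₁ is (1.5937, 2.4181)

Confidence interval for the slope:

The 99% CI for β₁ is: β̂₁ ± t*(α/2, n-2) × SE(β̂₁)

Step 1: Find critical t-value
- Confidence level = 0.99
- Degrees of freedom = n - 2 = 17 - 2 = 15
- t*(α/2, 15) = 2.9467

Step 2: Calculate margin of error
Margin = 2.9467 × 0.1399 = 0.4122

Step 3: Construct interval
CI = 2.0059 ± 0.4122
CI = (1.5937, 2.4181)

Interpretation: each one-unit increase in x is associated with a change in mean y of between 1.5937 and 2.4181, with 99% confidence.
Both endpoints are positive, so the data support a genuinely positive slope at this confidence level.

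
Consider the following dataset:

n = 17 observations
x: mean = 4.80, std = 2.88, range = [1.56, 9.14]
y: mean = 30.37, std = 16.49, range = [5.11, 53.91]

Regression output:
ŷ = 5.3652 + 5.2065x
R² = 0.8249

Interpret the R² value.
About 82.49% of the variability in y is accounted for by the regression on x (R² = 0.8249) — a strong linear fit.

R² (coefficient of determination) measures the proportion of variance in y explained by the regression model.

Here R² = 0.8249:
- Explained: 82.49% of the variation in y
- Unexplained (residual): 100% − 82.49% = 17.51%
- Rule of thumb (below 0.3 weak; 0.3 to below 0.7 moderate; 0.7 and above strong) → strong

Equivalently, for simple linear regression R² = r², so |r| = √0.8249 ≈ 0.9082.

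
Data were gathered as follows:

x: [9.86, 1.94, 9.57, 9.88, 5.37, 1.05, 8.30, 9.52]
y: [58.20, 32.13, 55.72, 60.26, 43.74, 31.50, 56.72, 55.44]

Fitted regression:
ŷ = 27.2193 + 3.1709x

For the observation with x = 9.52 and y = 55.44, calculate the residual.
Residual = -1.9663

The residual is the difference between the actual value and the predicted value:

Residual = y - ŷ

Step 1: Calculate predicted value
ŷ = 27.2193 + 3.1709 × 9.52
ŷ = 57.4063

Step 2: Calculate residual
Residual = 55.44 - 57.4063
Residual = -1.9663

The residual is negative, so the observed y = 55.44 sits below the regression line (the line overestimates it by 1.9663).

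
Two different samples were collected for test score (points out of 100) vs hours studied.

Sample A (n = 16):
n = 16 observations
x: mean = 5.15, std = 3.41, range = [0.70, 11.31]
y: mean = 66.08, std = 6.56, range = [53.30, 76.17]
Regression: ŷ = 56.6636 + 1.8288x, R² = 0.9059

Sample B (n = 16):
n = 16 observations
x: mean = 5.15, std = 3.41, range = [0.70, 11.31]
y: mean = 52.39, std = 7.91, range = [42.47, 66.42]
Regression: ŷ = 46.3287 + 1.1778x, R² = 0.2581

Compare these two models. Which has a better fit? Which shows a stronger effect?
Model A has the better fit (R² = 0.9059 vs 0.2581). Model A shows the stronger effect (|β₁| = 1.8288 vs 1.1778).

Model Comparison:

Fit — compare R²:
- Model A: R² = 0.9059 → 90.59% of variance in test score explained
- Model B: R² = 0.2581 → 25.81% of variance in test score explained
- 0.9059 > 0.2581 → Model A has the better fit

Effect size (slope magnitude):
- Model A: β₁ = 1.8288 → predicted test score rises 1.8288 points per additional hour of study time
- Model B: β₁ = 1.1778 → predicted test score rises 1.1778 points per additional hour of study time
- |1.8288| > |1.1778| → Model A shows the stronger marginal effect

Note: A better fit (higher R²) doesn't necessarily mean a more important relationship.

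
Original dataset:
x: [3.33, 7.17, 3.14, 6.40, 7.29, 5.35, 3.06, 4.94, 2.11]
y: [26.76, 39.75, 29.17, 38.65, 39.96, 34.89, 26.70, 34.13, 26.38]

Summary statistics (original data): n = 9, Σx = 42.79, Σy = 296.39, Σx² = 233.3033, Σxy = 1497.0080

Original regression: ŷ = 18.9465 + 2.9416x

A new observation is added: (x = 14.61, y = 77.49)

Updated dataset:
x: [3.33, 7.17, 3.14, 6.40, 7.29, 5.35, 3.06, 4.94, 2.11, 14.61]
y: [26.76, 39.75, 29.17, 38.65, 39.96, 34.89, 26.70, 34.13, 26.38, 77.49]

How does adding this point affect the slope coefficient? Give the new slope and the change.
Adding the point moves β₁ from 2.9416 to 4.1189, i.e. it increases by 1.1773 (+40.0%).

x = 14.61 lies well outside the original x-range [2.11, 7.29] (x̄ ≈ 4.75), so this observation has high leverage and can move the slope substantially.

Step 1: Update the sums with the new point (n goes from 9 to 10)
Σx  = 42.79 + 14.61 = 57.40
Σy  = 296.39 + 77.49 = 373.88
Σx² = 233.3033 + 14.61² = 233.3033 + 213.4521 = 446.7554
Σxy = 1497.0080 + 14.61×77.49 = 1497.0080 + 1132.1289 = 2629.1369

Step 2: Recompute the slope with b₁ = (nΣxy − ΣxΣy) / (nΣx² − (Σx)²)
Numerator   = 10×2629.1369 − 57.40×373.88 = 26291.3690 − 21460.7120 = 4830.6570
Denominator = 10×446.7554 − 57.40² = 4467.5540 − 3294.7600 = 1172.7940
b₁(new) = 4830.6570 / 1172.7940 = 4.1189

(Same formula on the original sums: (9×1497.0080 − 42.79×296.39) / (9×233.3033 − 42.79²) = 790.5439 / 268.7456 = 2.9416, matching the given fit.)

Step 3: Change in slope
Δβ₁ = 4.1189 − 2.9416 = +1.1773
Relative change = +1.1773 / 2.9416 × 100% = +40.0%
→ the slope increases when the point is added.

A high-leverage point only changes the slope if it is off the original line; here y = 77.49 is above the original trend, so the slope increases.
In practice: investigate whether it comes from the same population as the rest of the sample.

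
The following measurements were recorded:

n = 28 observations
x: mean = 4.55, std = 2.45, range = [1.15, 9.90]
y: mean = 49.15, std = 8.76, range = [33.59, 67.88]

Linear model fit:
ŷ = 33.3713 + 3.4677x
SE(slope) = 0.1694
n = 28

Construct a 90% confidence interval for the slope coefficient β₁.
The 90% CI for β₁ is (3.1788, 3.7566)

Confidence interval for the slope:

The 90% CI for β₁ is: β̂₁ ± t*(α/2, n-2) × SE(β̂₁)

Step 1: Find critical t-value
- Confidence level = 0.9
- Degrees of freedom = n - 2 = 28 - 2 = 26
- t*(α/2, 26) = 1.7056

Step 2: Calculate margin of error
Margin = 1.7056 × 0.1694 = 0.2889

Step 3: Construct interval
CI = 3.4677 ± 0.2889
CI = (3.1788, 3.7566)

Interpretation: We are 90% confident that the true slope β₁ lies between 3.1788 and 3.7566.
The interval does not include 0, suggesting a significant linear relationship.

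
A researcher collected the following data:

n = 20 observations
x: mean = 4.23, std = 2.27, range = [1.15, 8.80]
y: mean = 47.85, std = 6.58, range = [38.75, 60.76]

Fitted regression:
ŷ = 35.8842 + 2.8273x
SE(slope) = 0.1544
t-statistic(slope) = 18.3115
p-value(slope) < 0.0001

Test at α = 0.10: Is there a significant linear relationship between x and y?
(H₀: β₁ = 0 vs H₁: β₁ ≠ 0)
Since p-value < 0.0001 < α = 0.10, reject H₀ — the slope is significantly different from 0.

Hypothesis test for the slope coefficient:

H₀: β₁ = 0 (no linear relationship)
H₁: β₁ ≠ 0 (linear relationship exists)

Test statistic: t = β̂₁ / SE(β̂₁) = 2.8273 / 0.1544 = 18.3115

With df = 18, the two-sided p-value for |t| = 18.3115 is <0.0001.

Decision rule: reject H₀ if p-value < α.
p-value < 0.0001 < α = 0.10 → reject H₀.

At α = 0.10 the data do provide convincing evidence of a nonzero slope.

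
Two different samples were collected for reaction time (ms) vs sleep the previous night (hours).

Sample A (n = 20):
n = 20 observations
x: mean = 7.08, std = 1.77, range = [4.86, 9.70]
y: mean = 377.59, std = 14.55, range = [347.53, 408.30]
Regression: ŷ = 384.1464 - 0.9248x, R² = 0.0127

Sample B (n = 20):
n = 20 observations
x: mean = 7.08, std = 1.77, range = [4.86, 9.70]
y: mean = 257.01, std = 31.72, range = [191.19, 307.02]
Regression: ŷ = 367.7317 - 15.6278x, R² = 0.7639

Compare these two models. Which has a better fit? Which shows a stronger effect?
Model B has the better fit (R² = 0.7639 vs 0.0127). Model B shows the stronger effect (|β₁| = 15.6278 vs 0.9248).

Model Comparison:

Which explains more variance? (R²)
- Model A: R² = 0.0127 → 1.27% of variance in reaction time explained
- Model B: R² = 0.7639 → 76.39% of variance in reaction time explained
- 0.7639 > 0.0127 → Model B has the better fit

Which has the larger per-hour effect? (|β₁|)
- Model A: β₁ = -0.9248 → predicted reaction time falls 0.9248 ms per additional hour of sleep
- Model B: β₁ = -15.6278 → predicted reaction time falls 15.6278 ms per additional hour of sleep
- |-0.9248| < |-15.6278| → Model B shows the stronger marginal effect

Notes:
- R² measures how tightly points cluster around the line; β₁ measures how steep the line is — they answer different questions.
- A steeper slope doesn't make a better model if the scatter around the line is large.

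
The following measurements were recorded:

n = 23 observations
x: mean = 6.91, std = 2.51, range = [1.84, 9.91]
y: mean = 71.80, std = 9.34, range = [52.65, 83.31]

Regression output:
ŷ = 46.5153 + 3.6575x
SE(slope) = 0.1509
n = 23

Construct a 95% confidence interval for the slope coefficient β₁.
The 95% CI for β₁ is (3.3437, 3.9713)

Confidence interval for the slope:

The 95% CI for β₁ is: β̂₁ ± t*(α/2, n-2) × SE(β̂₁)

Step 1: Find critical t-value
- Confidence level = 0.95
- Degrees of freedom = n - 2 = 23 - 2 = 21
- t*(α/2, 21) = 2.0796

Step 2: Calculate margin of error
Margin = 2.0796 × 0.1509 = 0.3138

Step 3: Construct interval
CI = 3.6575 ± 0.3138
CI = (3.3437, 3.9713)

Interpretation: intervals built this way capture the true β₁ in 95% of repeated samples; here the plausible range for the per-unit effect of x on y is 3.3437 to 3.9713.
Both endpoints are positive, so the data support a genuinely positive slope at this confidence level.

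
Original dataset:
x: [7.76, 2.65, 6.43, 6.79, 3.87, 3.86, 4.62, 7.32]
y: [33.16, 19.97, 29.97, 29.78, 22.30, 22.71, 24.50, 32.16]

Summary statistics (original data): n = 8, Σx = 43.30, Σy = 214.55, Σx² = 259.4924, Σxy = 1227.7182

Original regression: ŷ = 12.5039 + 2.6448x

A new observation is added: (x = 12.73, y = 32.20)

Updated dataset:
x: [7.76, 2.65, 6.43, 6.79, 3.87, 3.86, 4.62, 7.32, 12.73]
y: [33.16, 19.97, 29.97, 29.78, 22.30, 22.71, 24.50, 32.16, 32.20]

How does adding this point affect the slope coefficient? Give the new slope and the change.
The slope changes from 2.6448 to 1.3952 (change of -1.2496, or -47.2%).

The new point has HIGH LEVERAGE: x = 12.73 is far from the original mean x̄ = 43.30/8 ≈ 5.41 (original range [2.65, 7.76]).

Step 1: Update the sums with the new point (n goes from 8 to 9)
Σx  = 43.30 + 12.73 = 56.03
Σy  = 214.55 + 32.20 = 246.75
Σx² = 259.4924 + 12.73² = 259.4924 + 162.0529 = 421.5453
Σxy = 1227.7182 + 12.73×32.20 = 1227.7182 + 409.9060 = 1637.6242

Step 2: Recompute the slope with b₁ = (nΣxy − ΣxΣy) / (nΣx² − (Σx)²)
Numerator   = 9×1637.6242 − 56.03×246.75 = 14738.6178 − 13825.4025 = 913.2153
Denominator = 9×421.5453 − 56.03² = 3793.9077 − 3139.3609 = 654.5468
b₁(new) = 913.2153 / 654.5468 = 1.3952

(Same formula on the original sums: (8×1227.7182 − 43.30×214.55) / (8×259.4924 − 43.30²) = 531.7306 / 201.0492 = 2.6448, matching the given fit.)

Step 3: Change in slope
Δβ₁ = 1.3952 − 2.6448 = -1.2496
Relative change = -1.2496 / 2.6448 × 100% = -47.2%
→ the slope decreases when the point is added.

Because the point sits below the extension of the original line at a high-leverage x, it tilts the fit down.
In practice: check such a point for data-entry or measurement error.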